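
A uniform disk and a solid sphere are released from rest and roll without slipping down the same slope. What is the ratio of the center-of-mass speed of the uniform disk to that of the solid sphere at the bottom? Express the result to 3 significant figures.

v_ratio ≈ 0.966

Each satisfies Mgh = ½(1+k)Mv² with k = I/(MR²), so v ∝ 1/√(1+k).
For the uniform disk k = 0.5; for the solid sphere k = 0.4.
v₁/v₂ = √((1+k₂)/(1+k₁)) = √(1.4/1.5) ≈ 0.966.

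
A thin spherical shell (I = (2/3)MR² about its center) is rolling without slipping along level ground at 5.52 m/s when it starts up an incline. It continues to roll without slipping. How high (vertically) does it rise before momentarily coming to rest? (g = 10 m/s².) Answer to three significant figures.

The moment of inertia is (2/3)MR², giving k ≡ I/(MR²) = 2/3.
The rolling condition ω = v/R makes the rotational term ½I(v/R)² = ½kMv², so KE_total = ½(1+k)Mv² = (5/6)Mv².
At the top the kinetic energy is zero, so (5/6)Mv₀² = Mgh.
Thus h = (1+k)v₀²/(2g) = 1.667 × 5.52² / (2 × 10) ≈ 2.54 m.

h ≈ 2.54 m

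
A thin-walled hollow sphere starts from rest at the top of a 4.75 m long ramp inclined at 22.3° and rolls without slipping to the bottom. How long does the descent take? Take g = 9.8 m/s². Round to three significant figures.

With I = (2/3)MR², the ratio k = I/(MR²) is 2/3.
Translational: Mg sinθ − f = Ma. Rotational about the CM: fR = Iα = kMRa, so f = kMa.
Hence a = g sinθ/(1+k) = 9.8×sin22.3°/1.667 = 2.231 m/s².
With constant a from rest, t = √(2L/a) = √(2·4.75/2.231) ≈ 2.06 s.

t ≈ 2.06 s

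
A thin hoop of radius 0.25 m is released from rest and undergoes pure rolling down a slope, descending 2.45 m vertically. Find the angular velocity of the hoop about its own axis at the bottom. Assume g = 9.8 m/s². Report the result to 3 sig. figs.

With I = MR², the ratio k = I/(MR²) is 1.
Pure rolling means v = ωR; then KE = ½Mv² + ½I(v/R)² = ½(1+k)Mv² = Mv².
Energy conservation Mgh = ½(1+k)Mv² gives v = √(2gh/(1+k)) = √(2 × 9.8 × 2.45 / 2) = 4.9 m/s.
The angular speed follows from ω = v/R = 4.9/0.25 ≈ 19.6 rad/s.

ω ≈ 19.6 rad/s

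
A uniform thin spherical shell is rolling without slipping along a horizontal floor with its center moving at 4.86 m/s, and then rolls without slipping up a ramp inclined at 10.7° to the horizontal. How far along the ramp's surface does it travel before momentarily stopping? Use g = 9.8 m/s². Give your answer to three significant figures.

For this body I = (2/3)MR², i.e. k = I/(MR²) = 2/3.
Since it rolls without slipping, ω = v/R and KE = ½Mv² + ½Iω² = ½(1+k)Mv² = (5/6)Mv².
Setting this equal to Mgh gives the vertical rise h = (1+k)v₀²/(2g) = 1.667×4.86²/(2×9.8) = 2.008 m.
The distance along the slope is d = h/sinθ = 2.008/sin10.7° ≈ 10.8 m.

d ≈ 10.8 m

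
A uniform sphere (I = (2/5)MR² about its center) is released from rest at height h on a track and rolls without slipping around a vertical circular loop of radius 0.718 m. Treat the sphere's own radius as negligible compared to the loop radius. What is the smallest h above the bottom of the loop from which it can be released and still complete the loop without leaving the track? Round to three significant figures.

Here I = (2/5)MR², so the shape factor k = I/(MR²) = 0.4.
At the top, contact is just lost when gravity alone supplies the centripetal force: Mg = Mv_top²/r, i.e. v_top² = gr.
With ω = v/R, the kinetic energy at speed v is ½(1+k)Mv² = (7/10)Mv².
Energy conservation from release (height h) to the top (height 2r): Mgh = Mg(2r) + (7/10)M·gr.
Thus h_min = 2r + (1+k)r/2 = r(2 + 1.4/2) = 0.718 × 2.7 ≈ 1.94 m.

h_min ≈ 1.94 m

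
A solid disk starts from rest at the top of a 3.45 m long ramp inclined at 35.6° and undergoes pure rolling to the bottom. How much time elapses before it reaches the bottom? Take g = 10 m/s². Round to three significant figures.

t ≈ 1.33 s

With I = (1/2)MR², the ratio k = I/(MR²) is 0.5.
Along the incline Mg sinθ − f = Ma, and torque about the center fR = Iα = kMR²(a/R) gives f = kMa.
Hence a = g sinθ/(1+k) = 10×sin35.6°/1.5 = 3.881 m/s².
With constant a from rest, t = √(2L/a) = √(2·3.45/3.881) ≈ 1.33 s.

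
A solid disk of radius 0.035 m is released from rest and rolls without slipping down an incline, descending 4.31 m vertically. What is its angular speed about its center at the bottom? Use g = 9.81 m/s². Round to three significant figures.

ω ≈ 215 rad/s

Here I = (1/2)MR², so the shape factor k = I/(MR²) = 0.5.
Since it rolls without slipping, ω = v/R and KE = ½Mv² + ½Iω² = ½(1+k)Mv² = (3/4)Mv².
Energy conservation Mgh = ½(1+k)Mv² gives v = √(2gh/(1+k)) = √(2 × 9.81 × 4.31 / 1.5) = 7.508 m/s.
Then ω = v/R = 7.508 / 0.035 ≈ 215 rad/s.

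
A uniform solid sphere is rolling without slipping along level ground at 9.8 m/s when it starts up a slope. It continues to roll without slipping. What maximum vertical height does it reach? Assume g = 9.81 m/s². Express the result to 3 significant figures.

The moment of inertia is (2/5)MR², giving k ≡ I/(MR²) = 0.4.
Since it rolls without slipping, ω = v/R and KE = ½Mv² + ½Iω² = ½(1+k)Mv² = (7/10)Mv².
At the top the kinetic energy is zero, so (7/10)Mv₀² = Mgh.
Thus h = (1+k)v₀²/(2g) = 1.4 × 9.8² / (2 × 9.81) ≈ 6.85 m.

h ≈ 6.85 m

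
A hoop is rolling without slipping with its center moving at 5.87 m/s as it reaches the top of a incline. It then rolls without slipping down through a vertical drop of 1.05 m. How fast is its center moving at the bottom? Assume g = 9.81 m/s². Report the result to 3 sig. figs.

The moment of inertia is MR², giving k ≡ I/(MR²) = 1.
The rolling condition ω = v/R makes the rotational term ½I(v/R)² = ½kMv², so KE_total = ½(1+k)Mv² = Mv².
Energy conservation: Mv₀² + Mgh = Mv², so v² = v₀² + 2gh/(1+k).
v = √(5.87² + 2×9.81×1.05/2) = √44.76 ≈ 6.69 m/s.

v ≈ 6.69 m/s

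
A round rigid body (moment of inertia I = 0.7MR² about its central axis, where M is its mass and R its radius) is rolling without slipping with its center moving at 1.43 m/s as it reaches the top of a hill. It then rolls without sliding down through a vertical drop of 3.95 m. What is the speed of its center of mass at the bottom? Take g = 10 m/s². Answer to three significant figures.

For this body I = 0.7MR², i.e. k = I/(MR²) = 0.7.
Pure rolling means v = ωR; then KE = ½Mv² + ½I(v/R)² = ½(1+k)Mv² = (17/20)Mv².
Energy conservation: (17/20)Mv₀² + Mgh = (17/20)Mv², so v² = v₀² + 2gh/(1+k).
v = √(1.43² + 2×10×3.95/1.7) = √48.52 ≈ 6.97 m/s.

v ≈ 6.97 m/s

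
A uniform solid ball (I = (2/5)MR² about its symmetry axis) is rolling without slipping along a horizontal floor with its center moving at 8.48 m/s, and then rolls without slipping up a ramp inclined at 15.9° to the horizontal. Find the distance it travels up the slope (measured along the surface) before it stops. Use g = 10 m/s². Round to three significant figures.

With I = (2/5)MR², the ratio k = I/(MR²) is 0.4.
Since it rolls without slipping, ω = v/R and KE = ½Mv² + ½Iω² = ½(1+k)Mv² = (7/10)Mv².
Setting this equal to Mgh gives the vertical rise h = (1+k)v₀²/(2g) = 1.4×8.48²/(2×10) = 5.034 m.
Along the incline, d = h/sinθ = 5.034/sin15.9° ≈ 18.4 m.

d ≈ 18.4 m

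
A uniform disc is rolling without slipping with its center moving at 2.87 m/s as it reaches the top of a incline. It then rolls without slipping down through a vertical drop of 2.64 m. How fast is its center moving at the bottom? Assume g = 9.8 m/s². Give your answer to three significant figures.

The moment of inertia is (1/2)MR², giving k ≡ I/(MR²) = 0.5.
The rolling condition ω = v/R makes the rotational term ½I(v/R)² = ½kMv², so KE_total = ½(1+k)Mv² = (3/4)Mv².
Conserving energy between top and bottom: (3/4)Mv² = (3/4)Mv₀² + Mgh, hence v² = v₀² + 2gh/(1+k).
v = √(2.87² + 2×9.8×2.64/1.5) = √42.73 ≈ 6.54 m/s.

v ≈ 6.54 m/s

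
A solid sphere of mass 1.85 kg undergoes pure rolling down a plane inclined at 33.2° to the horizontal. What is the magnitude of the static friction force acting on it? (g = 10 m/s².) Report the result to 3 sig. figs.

Here I = (2/5)MR², so the shape factor k = I/(MR²) = 0.4.
Newton's second law down the slope: Mg sinθ − f = Ma. The torque equation fR = Iα (with α = a/R) gives f = kMa.
Combining, a = g sinθ/(1+k) and f = kMa = kMg sinθ/(1+k).
f = 0.4 × 1.85 × 10 × sin33.2° / 1.4 ≈ 2.89 N.

f ≈ 2.89 N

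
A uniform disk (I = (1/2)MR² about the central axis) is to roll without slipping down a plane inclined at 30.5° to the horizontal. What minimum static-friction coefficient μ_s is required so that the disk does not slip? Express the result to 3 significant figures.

μ_min ≈ 0.196

For this body I = (1/2)MR², i.e. k = I/(MR²) = 0.5.
Newton's second law down the slope: Mg sinθ − f = Ma. The torque equation fR = Iα (with α = a/R) gives f = kMa.
These give a = g sinθ/(1+k) and the required friction f = kMg sinθ/(1+k).
The normal force is N = Mg cosθ, so μ_min = f/N = k tanθ/(1+k).
μ_min = 0.5 × tan30.5° / 1.5 ≈ 0.196.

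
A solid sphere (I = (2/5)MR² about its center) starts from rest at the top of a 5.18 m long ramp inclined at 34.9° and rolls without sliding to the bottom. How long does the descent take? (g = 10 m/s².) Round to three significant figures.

For this body I = (2/5)MR², i.e. k = I/(MR²) = 0.4.
Along the incline Mg sinθ − f = Ma, and torque about the center fR = Iα = kMR²(a/R) gives f = kMa.
Hence a = g sinθ/(1+k) = 10×sin34.9°/1.4 = 4.087 m/s².
With constant a from rest, t = √(2L/a) = √(2·5.18/4.087) ≈ 1.59 s.

t ≈ 1.59 s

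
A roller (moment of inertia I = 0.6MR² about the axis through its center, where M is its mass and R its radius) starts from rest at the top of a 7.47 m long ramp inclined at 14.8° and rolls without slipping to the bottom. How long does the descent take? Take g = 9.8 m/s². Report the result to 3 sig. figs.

The moment of inertia is 0.6MR², giving k ≡ I/(MR²) = 0.6.
Along the incline Mg sinθ − f = Ma, and torque about the center fR = Iα = kMR²(a/R) gives f = kMa.
Hence a = g sinθ/(1+k) = 9.8×sin14.8°/1.6 = 1.565 m/s².
Starting from rest, L = ½at², so t = √(2L/a) = √(2×7.47/1.565) ≈ 3.09 s.

t ≈ 3.09 s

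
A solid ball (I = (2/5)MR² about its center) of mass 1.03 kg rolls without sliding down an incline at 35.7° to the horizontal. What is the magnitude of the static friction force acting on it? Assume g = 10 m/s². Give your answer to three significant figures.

The moment of inertia is (2/5)MR², giving k ≡ I/(MR²) = 0.4.
Along the incline Mg sinθ − f = Ma, and torque about the center fR = Iα = kMR²(a/R) gives f = kMa.
Combining, a = g sinθ/(1+k) and f = kMa = kMg sinθ/(1+k).
f = 0.4 × 1.03 × 10 × sin35.7° / 1.4 ≈ 1.72 N.

f ≈ 1.72 N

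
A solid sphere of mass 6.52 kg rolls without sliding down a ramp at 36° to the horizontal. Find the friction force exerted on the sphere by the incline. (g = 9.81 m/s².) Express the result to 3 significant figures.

f ≈ 10.7 N

For this body I = (2/5)MR², i.e. k = I/(MR²) = 0.4.
Newton's second law down the slope: Mg sinθ − f = Ma. The torque equation fR = Iα (with α = a/R) gives f = kMa.
Combining, a = g sinθ/(1+k) and f = kMa = kMg sinθ/(1+k).
f = 0.4 × 6.52 × 9.81 × sin36° / 1.4 ≈ 10.7 N.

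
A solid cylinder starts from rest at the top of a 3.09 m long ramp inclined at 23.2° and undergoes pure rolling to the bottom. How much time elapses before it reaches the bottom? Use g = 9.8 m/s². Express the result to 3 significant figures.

Here I = (1/2)MR², so the shape factor k = I/(MR²) = 0.5.
Newton's second law down the slope: Mg sinθ − f = Ma. The torque equation fR = Iα (with α = a/R) gives f = kMa.
Hence a = g sinθ/(1+k) = 9.8×sin23.2°/1.5 = 2.574 m/s².
Starting from rest, L = ½at², so t = √(2L/a) = √(2×3.09/2.574) ≈ 1.55 s.

t ≈ 1.55 s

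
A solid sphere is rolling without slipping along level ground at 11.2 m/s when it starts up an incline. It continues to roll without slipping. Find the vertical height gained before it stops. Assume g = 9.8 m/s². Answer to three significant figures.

h ≈ 8.96 m

For this body I = (2/5)MR², i.e. k = I/(MR²) = 0.4.
Rolling without slipping gives ω = v/R, so the total kinetic energy is ½Mv² + ½Iω² = ½(1+k)Mv² = (7/10)Mv².
At the top the kinetic energy is zero, so (7/10)Mv₀² = Mgh.
Thus h = (1+k)v₀²/(2g) = 1.4 × 11.2² / (2 × 9.8) ≈ 8.96 m.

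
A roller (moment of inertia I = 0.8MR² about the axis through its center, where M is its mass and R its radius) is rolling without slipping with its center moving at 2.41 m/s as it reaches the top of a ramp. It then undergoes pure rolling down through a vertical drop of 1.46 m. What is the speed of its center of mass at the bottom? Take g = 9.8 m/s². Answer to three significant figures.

The moment of inertia is 0.8MR², giving k ≡ I/(MR²) = 0.8.
Rolling without slipping gives ω = v/R, so the total kinetic energy is ½Mv² + ½Iω² = ½(1+k)Mv² = (9/10)Mv².
Conserving energy between top and bottom: (9/10)Mv² = (9/10)Mv₀² + Mgh, hence v² = v₀² + 2gh/(1+k).
v = √(2.41² + 2×9.8×1.46/1.8) = √21.71 ≈ 4.66 m/s.

v ≈ 4.66 m/s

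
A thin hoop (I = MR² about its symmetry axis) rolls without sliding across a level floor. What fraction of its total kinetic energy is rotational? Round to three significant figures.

fraction ≈ 0.500

Here I = MR², so the shape factor k = I/(MR²) = 1.
With ω = v/R, KE_trans = ½Mv² and KE_rot = ½Iω² = ½kMv², so KE_total = ½(1+k)Mv².
The rotational fraction is therefore k/(1+k) = 1/2 ≈ 0.500.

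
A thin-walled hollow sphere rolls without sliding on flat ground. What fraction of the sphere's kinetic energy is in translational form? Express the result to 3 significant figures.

Here I = (2/3)MR², so the shape factor k = I/(MR²) = 2/3.
With ω = v/R, KE_trans = ½Mv² and KE_rot = ½Iω² = ½kMv², so KE_total = ½(1+k)Mv².
The translational fraction is therefore 1/(1+k) = 1/1.667 ≈ 0.600.

fraction ≈ 0.600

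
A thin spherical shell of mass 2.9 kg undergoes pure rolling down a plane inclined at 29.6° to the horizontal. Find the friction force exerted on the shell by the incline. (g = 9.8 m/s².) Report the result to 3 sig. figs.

Here I = (2/3)MR², so the shape factor k = I/(MR²) = 2/3.
Along the incline Mg sinθ − f = Ma, and torque about the center fR = Iα = kMR²(a/R) gives f = kMa.
Combining, a = g sinθ/(1+k) and f = kMa = kMg sinθ/(1+k).
f = (2/3) × 2.9 × 9.8 × sin29.6° / 1.667 ≈ 5.62 N.

f ≈ 5.62 N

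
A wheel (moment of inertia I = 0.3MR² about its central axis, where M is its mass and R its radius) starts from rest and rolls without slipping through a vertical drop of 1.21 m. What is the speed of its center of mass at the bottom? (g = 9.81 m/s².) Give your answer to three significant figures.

v ≈ 4.27 m/s

For this body I = 0.3MR², i.e. k = I/(MR²) = 0.3.
Since it rolls without slipping, ω = v/R and KE = ½Mv² + ½Iω² = ½(1+k)Mv² = (13/20)Mv².
Energy conservation: Mgh = (13/20)Mv², so v = √(2gh/(1+k)) = √(2 × 9.81 × 1.21 / 1.3) ≈ 4.27 m/s.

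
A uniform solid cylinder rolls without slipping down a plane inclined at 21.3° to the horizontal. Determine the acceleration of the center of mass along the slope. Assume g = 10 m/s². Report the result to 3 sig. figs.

With I = (1/2)MR², the ratio k = I/(MR²) is 0.5.
Newton's second law down the slope: Mg sinθ − f = Ma. The torque equation fR = Iα (with α = a/R) gives f = kMa.
Eliminating f: Mg sinθ = (1+k)Ma, so a = g sinθ/(1+k) = 10 × sin21.3° / 1.5 ≈ 2.42 m/s².

a ≈ 2.42 m/s²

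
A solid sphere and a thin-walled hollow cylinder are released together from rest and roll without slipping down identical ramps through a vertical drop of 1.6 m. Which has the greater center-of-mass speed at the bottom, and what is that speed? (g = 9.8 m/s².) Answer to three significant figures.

the solid sphere, at v ≈ 4.73 m/s

For rolling without slipping, Mgh = ½(1+k)Mv² where k = I/(MR²), so v = √(2gh/(1+k)).
Solid sphere: k = 0.4, giving v = √(2×9.8×1.6/1.4) = 4.733 m/s.
Thin-walled hollow cylinder: k = 1, giving v = √(2×9.8×1.6/2) = 3.96 m/s.
The smaller k wins: the solid sphere, at ≈ 4.73 m/s.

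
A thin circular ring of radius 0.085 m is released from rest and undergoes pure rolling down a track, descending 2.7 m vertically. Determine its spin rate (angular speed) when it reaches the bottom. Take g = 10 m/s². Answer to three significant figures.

ω ≈ 61.1 rad/s

With I = MR², the ratio k = I/(MR²) is 1.
Rolling without slipping gives ω = v/R, so the total kinetic energy is ½Mv² + ½Iω² = ½(1+k)Mv² = Mv².
Energy conservation Mgh = ½(1+k)Mv² gives v = √(2gh/(1+k)) = √(2 × 10 × 2.7 / 2) = 5.196 m/s.
The angular speed follows from ω = v/R = 5.196/0.085 ≈ 61.1 rad/s.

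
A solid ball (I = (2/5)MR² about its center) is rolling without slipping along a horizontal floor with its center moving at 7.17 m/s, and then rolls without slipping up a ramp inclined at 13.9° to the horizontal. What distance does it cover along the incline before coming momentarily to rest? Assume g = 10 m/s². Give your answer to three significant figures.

d ≈ 15.0 m

Here I = (2/5)MR², so the shape factor k = I/(MR²) = 0.4.
Rolling without slipping gives ω = v/R, so the total kinetic energy is ½Mv² + ½Iω² = ½(1+k)Mv² = (7/10)Mv².
Setting this equal to Mgh gives the vertical rise h = (1+k)v₀²/(2g) = 1.4×7.17²/(2×10) = 3.599 m.
The distance along the slope is d = h/sinθ = 3.599/sin13.9° ≈ 15.0 m.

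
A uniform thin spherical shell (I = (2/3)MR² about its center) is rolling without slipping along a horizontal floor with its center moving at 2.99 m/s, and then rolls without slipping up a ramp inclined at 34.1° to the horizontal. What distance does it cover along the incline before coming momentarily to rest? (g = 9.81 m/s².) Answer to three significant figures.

d ≈ 1.35 m

For this body I = (2/3)MR², i.e. k = I/(MR²) = 2/3.
Rolling without slipping gives ω = v/R, so the total kinetic energy is ½Mv² + ½Iω² = ½(1+k)Mv² = (5/6)Mv².
Setting this equal to Mgh gives the vertical rise h = (1+k)v₀²/(2g) = 1.667×2.99²/(2×9.81) = 0.7594 m.
The distance along the slope is d = h/sinθ = 0.7594/sin34.1° ≈ 1.35 m.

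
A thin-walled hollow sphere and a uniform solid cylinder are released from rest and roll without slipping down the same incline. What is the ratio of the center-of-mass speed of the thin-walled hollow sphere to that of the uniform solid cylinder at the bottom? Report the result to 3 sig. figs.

v_ratio ≈ 0.949

Each satisfies Mgh = ½(1+k)Mv² with k = I/(MR²), so v ∝ 1/√(1+k).
For the thin-walled hollow sphere k = 2/3; for the uniform solid cylinder k = 0.5.
v₁/v₂ = √((1+k₂)/(1+k₁)) = √(1.5/1.667) ≈ 0.949.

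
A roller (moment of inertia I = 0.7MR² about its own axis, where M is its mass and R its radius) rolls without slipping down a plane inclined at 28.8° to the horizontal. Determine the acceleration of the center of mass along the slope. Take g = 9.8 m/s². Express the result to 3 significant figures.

a ≈ 2.78 m/s²

For this body I = 0.7MR², i.e. k = I/(MR²) = 0.7.
Newton's second law down the slope: Mg sinθ − f = Ma. The torque equation fR = Iα (with α = a/R) gives f = kMa.
Eliminating f: Mg sinθ = (1+k)Ma, so a = g sinθ/(1+k) = 9.8 × sin28.8° / 1.7 ≈ 2.78 m/s².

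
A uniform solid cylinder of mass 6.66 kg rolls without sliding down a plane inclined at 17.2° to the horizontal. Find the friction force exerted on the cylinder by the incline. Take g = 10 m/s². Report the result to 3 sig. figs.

With I = (1/2)MR², the ratio k = I/(MR²) is 0.5.
Newton's second law down the slope: Mg sinθ − f = Ma. The torque equation fR = Iα (with α = a/R) gives f = kMa.
Combining, a = g sinθ/(1+k) and f = kMa = kMg sinθ/(1+k).
f = 0.5 × 6.66 × 10 × sin17.2° / 1.5 ≈ 6.56 N.

f ≈ 6.56 N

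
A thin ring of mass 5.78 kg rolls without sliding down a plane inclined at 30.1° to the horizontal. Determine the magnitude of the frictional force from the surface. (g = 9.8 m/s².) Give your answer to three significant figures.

f ≈ 14.2 N

The moment of inertia is MR², giving k ≡ I/(MR²) = 1.
Along the incline Mg sinθ − f = Ma, and torque about the center fR = Iα = kMR²(a/R) gives f = kMa.
Combining, a = g sinθ/(1+k) and f = kMa = kMg sinθ/(1+k).
f = 1 × 5.78 × 9.8 × sin30.1° / 2 ≈ 14.2 N.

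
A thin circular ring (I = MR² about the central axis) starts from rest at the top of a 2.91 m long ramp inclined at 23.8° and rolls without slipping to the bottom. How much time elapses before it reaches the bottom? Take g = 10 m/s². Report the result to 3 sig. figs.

t ≈ 1.70 s

With I = MR², the ratio k = I/(MR²) is 1.
Along the incline Mg sinθ − f = Ma, and torque about the center fR = Iα = kMR²(a/R) gives f = kMa.
Hence a = g sinθ/(1+k) = 10×sin23.8°/2 = 2.018 m/s².
With constant a from rest, t = √(2L/a) = √(2·2.91/2.018) ≈ 1.70 s.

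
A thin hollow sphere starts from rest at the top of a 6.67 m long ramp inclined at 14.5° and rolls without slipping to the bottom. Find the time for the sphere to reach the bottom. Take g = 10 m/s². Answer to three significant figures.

Here I = (2/3)MR², so the shape factor k = I/(MR²) = 2/3.
Newton's second law down the slope: Mg sinθ − f = Ma. The torque equation fR = Iα (with α = a/R) gives f = kMa.
Hence a = g sinθ/(1+k) = 10×sin14.5°/1.667 = 1.502 m/s².
Starting from rest, L = ½at², so t = √(2L/a) = √(2×6.67/1.502) ≈ 2.98 s.

t ≈ 2.98 s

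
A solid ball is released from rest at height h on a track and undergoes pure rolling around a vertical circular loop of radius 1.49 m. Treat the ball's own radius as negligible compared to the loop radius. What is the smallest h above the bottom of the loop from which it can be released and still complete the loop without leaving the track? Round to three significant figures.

With I = (2/5)MR², the ratio k = I/(MR²) is 0.4.
At the top, contact is just lost when gravity alone supplies the centripetal force: Mg = Mv_top²/r, i.e. v_top² = gr.
With ω = v/R, the kinetic energy at speed v is ½(1+k)Mv² = (7/10)Mv².
Energy conservation from release (height h) to the top (height 2r): Mgh = Mg(2r) + (7/10)M·gr.
Thus h_min = 2r + (1+k)r/2 = r(2 + 1.4/2) = 1.49 × 2.7 ≈ 4.02 m.

h_min ≈ 4.02 m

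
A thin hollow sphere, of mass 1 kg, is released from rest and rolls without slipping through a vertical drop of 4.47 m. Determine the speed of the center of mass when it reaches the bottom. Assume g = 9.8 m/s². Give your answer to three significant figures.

With I = (2/3)MR², the ratio k = I/(MR²) is 2/3.
The rolling condition ω = v/R makes the rotational term ½I(v/R)² = ½kMv², so KE_total = ½(1+k)Mv² = (5/6)Mv².
Energy conservation: Mgh = (5/6)Mv², so v = √(2gh/(1+k)) = √(2 × 9.8 × 4.47 / 1.667) ≈ 7.25 m/s.

v ≈ 7.25 m/s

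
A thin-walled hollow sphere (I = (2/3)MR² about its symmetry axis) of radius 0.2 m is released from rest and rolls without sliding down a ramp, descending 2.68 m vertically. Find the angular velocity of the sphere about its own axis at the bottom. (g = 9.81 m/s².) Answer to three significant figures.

ω ≈ 28.1 rad/s

Here I = (2/3)MR², so the shape factor k = I/(MR²) = 2/3.
Rolling without slipping gives ω = v/R, so the total kinetic energy is ½Mv² + ½Iω² = ½(1+k)Mv² = (5/6)Mv².
Energy conservation Mgh = ½(1+k)Mv² gives v = √(2gh/(1+k)) = √(2 × 9.81 × 2.68 / 1.667) = 5.617 m/s.
Then ω = v/R = 5.617 / 0.2 ≈ 28.1 rad/s.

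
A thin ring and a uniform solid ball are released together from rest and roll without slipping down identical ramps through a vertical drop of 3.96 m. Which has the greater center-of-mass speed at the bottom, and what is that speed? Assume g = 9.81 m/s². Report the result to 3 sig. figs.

For rolling without slipping, Mgh = ½(1+k)Mv² where k = I/(MR²), so v = √(2gh/(1+k)).
Thin ring: k = 1, giving v = √(2×9.81×3.96/2) = 6.233 m/s.
Uniform solid ball: k = 0.4, giving v = √(2×9.81×3.96/1.4) = 7.45 m/s.
The smaller k wins: the uniform solid ball, at ≈ 7.45 m/s.

the uniform solid ball, at v ≈ 7.45 m/s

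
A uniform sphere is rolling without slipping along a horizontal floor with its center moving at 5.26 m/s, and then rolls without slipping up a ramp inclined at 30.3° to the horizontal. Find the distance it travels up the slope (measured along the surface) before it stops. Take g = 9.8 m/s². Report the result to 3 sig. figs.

For this body I = (2/5)MR², i.e. k = I/(MR²) = 0.4.
The rolling condition ω = v/R makes the rotational term ½I(v/R)² = ½kMv², so KE_total = ½(1+k)Mv² = (7/10)Mv².
Setting this equal to Mgh gives the vertical rise h = (1+k)v₀²/(2g) = 1.4×5.26²/(2×9.8) = 1.976 m.
The distance along the slope is d = h/sinθ = 1.976/sin30.3° ≈ 3.92 m.

d ≈ 3.92 m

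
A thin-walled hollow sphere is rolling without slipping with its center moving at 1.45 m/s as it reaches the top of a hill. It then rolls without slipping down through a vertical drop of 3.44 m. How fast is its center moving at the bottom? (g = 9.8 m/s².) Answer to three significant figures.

Here I = (2/3)MR², so the shape factor k = I/(MR²) = 2/3.
Pure rolling means v = ωR; then KE = ½Mv² + ½I(v/R)² = ½(1+k)Mv² = (5/6)Mv².
Energy conservation: (5/6)Mv₀² + Mgh = (5/6)Mv², so v² = v₀² + 2gh/(1+k).
v = √(1.45² + 2×9.8×3.44/1.667) = √42.56 ≈ 6.52 m/s.

v ≈ 6.52 m/s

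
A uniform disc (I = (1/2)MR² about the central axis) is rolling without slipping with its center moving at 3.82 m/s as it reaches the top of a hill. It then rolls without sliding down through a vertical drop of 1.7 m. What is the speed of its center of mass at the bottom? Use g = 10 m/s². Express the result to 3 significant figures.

The moment of inertia is (1/2)MR², giving k ≡ I/(MR²) = 0.5.
The rolling condition ω = v/R makes the rotational term ½I(v/R)² = ½kMv², so KE_total = ½(1+k)Mv² = (3/4)Mv².
Conserving energy between top and bottom: (3/4)Mv² = (3/4)Mv₀² + Mgh, hence v² = v₀² + 2gh/(1+k).
v = √(3.82² + 2×10×1.7/1.5) = √37.26 ≈ 6.10 m/s.

v ≈ 6.10 m/s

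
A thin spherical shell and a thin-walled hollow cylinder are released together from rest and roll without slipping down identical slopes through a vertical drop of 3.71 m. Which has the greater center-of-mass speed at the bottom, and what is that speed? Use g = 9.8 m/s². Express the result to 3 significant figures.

the thin spherical shell, at v ≈ 6.61 m/s

For rolling without slipping, Mgh = ½(1+k)Mv² where k = I/(MR²), so v = √(2gh/(1+k)).
Thin spherical shell: k = 2/3, giving v = √(2×9.8×3.71/1.667) = 6.605 m/s.
Thin-walled hollow cylinder: k = 1, giving v = √(2×9.8×3.71/2) = 6.03 m/s.
The smaller k wins: the thin spherical shell, at ≈ 6.61 m/s.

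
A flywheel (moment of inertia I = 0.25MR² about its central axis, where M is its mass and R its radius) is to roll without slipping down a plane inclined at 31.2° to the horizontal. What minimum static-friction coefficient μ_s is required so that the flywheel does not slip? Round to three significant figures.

Here I = 0.25MR², so the shape factor k = I/(MR²) = 0.25.
Translational: Mg sinθ − f = Ma. Rotational about the CM: fR = Iα = kMRa, so f = kMa.
These give a = g sinθ/(1+k) and the required friction f = kMg sinθ/(1+k).
The normal force is N = Mg cosθ, so μ_min = f/N = k tanθ/(1+k).
μ_min = 0.25 × tan31.2° / 1.25 ≈ 0.121.

μ_min ≈ 0.121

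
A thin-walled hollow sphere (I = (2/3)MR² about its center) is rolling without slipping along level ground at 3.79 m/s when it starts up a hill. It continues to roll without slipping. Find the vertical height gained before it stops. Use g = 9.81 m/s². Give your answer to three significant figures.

With I = (2/3)MR², the ratio k = I/(MR²) is 2/3.
Pure rolling means v = ωR; then KE = ½Mv² + ½I(v/R)² = ½(1+k)Mv² = (5/6)Mv².
All of this converts to potential energy at the highest point: (5/6)Mv₀² = Mgh.
Thus h = (1+k)v₀²/(2g) = 1.667 × 3.79² / (2 × 9.81) ≈ 1.22 m.

h ≈ 1.22 m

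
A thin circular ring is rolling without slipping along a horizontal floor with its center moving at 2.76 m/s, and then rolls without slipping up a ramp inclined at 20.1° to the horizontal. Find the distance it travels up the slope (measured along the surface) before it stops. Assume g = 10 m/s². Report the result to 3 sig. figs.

For this body I = MR², i.e. k = I/(MR²) = 1.
The rolling condition ω = v/R makes the rotational term ½I(v/R)² = ½kMv², so KE_total = ½(1+k)Mv² = Mv².
Setting this equal to Mgh gives the vertical rise h = (1+k)v₀²/(2g) = 2×2.76²/(2×10) = 0.7618 m.
Along the incline, d = h/sinθ = 0.7618/sin20.1° ≈ 2.22 m.

d ≈ 2.22 m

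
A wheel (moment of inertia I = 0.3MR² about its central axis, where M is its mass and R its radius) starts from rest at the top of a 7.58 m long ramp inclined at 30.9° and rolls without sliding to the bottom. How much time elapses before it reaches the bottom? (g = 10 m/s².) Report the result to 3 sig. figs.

Here I = 0.3MR², so the shape factor k = I/(MR²) = 0.3.
Along the incline Mg sinθ − f = Ma, and torque about the center fR = Iα = kMR²(a/R) gives f = kMa.
Hence a = g sinθ/(1+k) = 10×sin30.9°/1.3 = 3.95 m/s².
Starting from rest, L = ½at², so t = √(2L/a) = √(2×7.58/3.95) ≈ 1.96 s.

t ≈ 1.96 s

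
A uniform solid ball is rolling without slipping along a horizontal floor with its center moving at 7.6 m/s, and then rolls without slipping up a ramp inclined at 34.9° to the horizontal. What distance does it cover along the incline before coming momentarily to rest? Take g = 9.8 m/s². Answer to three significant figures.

d ≈ 7.21 m

With I = (2/5)MR², the ratio k = I/(MR²) is 0.4.
Rolling without slipping gives ω = v/R, so the total kinetic energy is ½Mv² + ½Iω² = ½(1+k)Mv² = (7/10)Mv².
Setting this equal to Mgh gives the vertical rise h = (1+k)v₀²/(2g) = 1.4×7.6²/(2×9.8) = 4.126 m.
The distance along the slope is d = h/sinθ = 4.126/sin34.9° ≈ 7.21 m.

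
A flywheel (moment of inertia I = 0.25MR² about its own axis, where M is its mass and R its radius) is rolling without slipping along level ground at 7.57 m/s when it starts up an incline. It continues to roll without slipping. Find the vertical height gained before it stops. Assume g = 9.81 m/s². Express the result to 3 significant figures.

h ≈ 3.65 m

Here I = 0.25MR², so the shape factor k = I/(MR²) = 0.25.
Since it rolls without slipping, ω = v/R and KE = ½Mv² + ½Iω² = ½(1+k)Mv² = (5/8)Mv².
At the top the kinetic energy is zero, so (5/8)Mv₀² = Mgh.
Thus h = (1+k)v₀²/(2g) = 1.25 × 7.57² / (2 × 9.81) ≈ 3.65 m.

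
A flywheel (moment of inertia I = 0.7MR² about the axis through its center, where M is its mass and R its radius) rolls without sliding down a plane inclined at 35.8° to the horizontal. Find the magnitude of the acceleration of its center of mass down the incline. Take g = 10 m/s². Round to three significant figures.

For this body I = 0.7MR², i.e. k = I/(MR²) = 0.7.
Along the incline Mg sinθ − f = Ma, and torque about the center fR = Iα = kMR²(a/R) gives f = kMa.
Eliminating f: Mg sinθ = (1+k)Ma, so a = g sinθ/(1+k) = 10 × sin35.8° / 1.7 ≈ 3.44 m/s².

a ≈ 3.44 m/s²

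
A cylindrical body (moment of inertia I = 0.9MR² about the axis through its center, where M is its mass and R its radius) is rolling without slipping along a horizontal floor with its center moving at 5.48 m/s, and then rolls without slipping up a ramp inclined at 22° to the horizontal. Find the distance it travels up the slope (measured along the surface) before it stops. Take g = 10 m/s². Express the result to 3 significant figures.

d ≈ 7.62 m

Here I = 0.9MR², so the shape factor k = I/(MR²) = 0.9.
The rolling condition ω = v/R makes the rotational term ½I(v/R)² = ½kMv², so KE_total = ½(1+k)Mv² = (19/20)Mv².
Setting this equal to Mgh gives the vertical rise h = (1+k)v₀²/(2g) = 1.9×5.48²/(2×10) = 2.853 m.
The distance along the slope is d = h/sinθ = 2.853/sin22° ≈ 7.62 m.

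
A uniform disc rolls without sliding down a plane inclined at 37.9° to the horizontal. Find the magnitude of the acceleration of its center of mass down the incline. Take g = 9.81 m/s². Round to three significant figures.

a ≈ 4.02 m/s²

The moment of inertia is (1/2)MR², giving k ≡ I/(MR²) = 0.5.
Translational: Mg sinθ − f = Ma. Rotational about the CM: fR = Iα = kMRa, so f = kMa.
Eliminating f: Mg sinθ = (1+k)Ma, so a = g sinθ/(1+k) = 9.81 × sin37.9° / 1.5 ≈ 4.02 m/s².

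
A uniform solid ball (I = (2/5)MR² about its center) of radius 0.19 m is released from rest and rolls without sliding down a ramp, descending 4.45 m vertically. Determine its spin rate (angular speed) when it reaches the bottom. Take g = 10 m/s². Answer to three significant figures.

Here I = (2/5)MR², so the shape factor k = I/(MR²) = 0.4.
Since it rolls without slipping, ω = v/R and KE = ½Mv² + ½Iω² = ½(1+k)Mv² = (7/10)Mv².
Energy conservation Mgh = ½(1+k)Mv² gives v = √(2gh/(1+k)) = √(2 × 10 × 4.45 / 1.4) = 7.973 m/s.
The angular speed follows from ω = v/R = 7.973/0.19 ≈ 42.0 rad/s.

ω ≈ 42.0 rad/s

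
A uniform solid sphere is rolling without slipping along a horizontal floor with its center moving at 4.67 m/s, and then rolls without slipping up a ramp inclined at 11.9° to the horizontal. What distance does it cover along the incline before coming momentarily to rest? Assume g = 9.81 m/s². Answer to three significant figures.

d ≈ 7.55 m

With I = (2/5)MR², the ratio k = I/(MR²) is 0.4.
Rolling without slipping gives ω = v/R, so the total kinetic energy is ½Mv² + ½Iω² = ½(1+k)Mv² = (7/10)Mv².
Setting this equal to Mgh gives the vertical rise h = (1+k)v₀²/(2g) = 1.4×4.67²/(2×9.81) = 1.556 m.
The distance along the slope is d = h/sinθ = 1.556/sin11.9° ≈ 7.55 m.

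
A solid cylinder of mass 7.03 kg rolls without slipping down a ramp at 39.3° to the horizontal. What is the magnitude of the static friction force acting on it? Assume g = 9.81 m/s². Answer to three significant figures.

For this body I = (1/2)MR², i.e. k = I/(MR²) = 0.5.
Along the incline Mg sinθ − f = Ma, and torque about the center fR = Iα = kMR²(a/R) gives f = kMa.
Combining, a = g sinθ/(1+k) and f = kMa = kMg sinθ/(1+k).
f = 0.5 × 7.03 × 9.81 × sin39.3° / 1.5 ≈ 14.6 N.

f ≈ 14.6 N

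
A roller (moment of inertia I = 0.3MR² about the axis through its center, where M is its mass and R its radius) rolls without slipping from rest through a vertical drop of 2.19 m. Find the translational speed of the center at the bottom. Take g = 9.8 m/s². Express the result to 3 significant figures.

Here I = 0.3MR², so the shape factor k = I/(MR²) = 0.3.
Since it rolls without slipping, ω = v/R and KE = ½Mv² + ½Iω² = ½(1+k)Mv² = (13/20)Mv².
Setting Mgh = (13/20)Mv² gives v = √(2gh/(1+k)) = √(2·9.8·2.19/1.3) ≈ 5.75 m/s.

v ≈ 5.75 m/s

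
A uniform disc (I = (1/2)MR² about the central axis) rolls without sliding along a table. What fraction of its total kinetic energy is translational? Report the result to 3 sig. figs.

For this body I = (1/2)MR², i.e. k = I/(MR²) = 0.5.
With ω = v/R, KE_trans = ½Mv² and KE_rot = ½Iω² = ½kMv², so KE_total = ½(1+k)Mv².
The translational fraction is therefore 1/(1+k) = 1/1.5 ≈ 0.667.

fraction ≈ 0.667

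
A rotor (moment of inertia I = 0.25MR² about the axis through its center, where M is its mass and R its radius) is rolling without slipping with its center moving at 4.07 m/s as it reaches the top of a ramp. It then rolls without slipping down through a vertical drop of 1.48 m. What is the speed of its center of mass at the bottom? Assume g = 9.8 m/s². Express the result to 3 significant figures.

v ≈ 6.31 m/s

For this body I = 0.25MR², i.e. k = I/(MR²) = 0.25.
The rolling condition ω = v/R makes the rotational term ½I(v/R)² = ½kMv², so KE_total = ½(1+k)Mv² = (5/8)Mv².
Energy conservation: (5/8)Mv₀² + Mgh = (5/8)Mv², so v² = v₀² + 2gh/(1+k).
v = √(4.07² + 2×9.8×1.48/1.25) = √39.77 ≈ 6.31 m/s.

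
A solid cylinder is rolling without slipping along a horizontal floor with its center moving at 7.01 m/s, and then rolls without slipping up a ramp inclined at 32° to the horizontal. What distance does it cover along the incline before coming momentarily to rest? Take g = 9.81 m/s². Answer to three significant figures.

d ≈ 7.09 m

Here I = (1/2)MR², so the shape factor k = I/(MR²) = 0.5.
Pure rolling means v = ωR; then KE = ½Mv² + ½I(v/R)² = ½(1+k)Mv² = (3/4)Mv².
Setting this equal to Mgh gives the vertical rise h = (1+k)v₀²/(2g) = 1.5×7.01²/(2×9.81) = 3.757 m.
The distance along the slope is d = h/sinθ = 3.757/sin32° ≈ 7.09 m.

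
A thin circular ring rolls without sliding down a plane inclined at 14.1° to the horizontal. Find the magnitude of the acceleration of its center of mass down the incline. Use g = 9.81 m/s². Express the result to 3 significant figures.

For this body I = MR², i.e. k = I/(MR²) = 1.
Newton's second law down the slope: Mg sinθ − f = Ma. The torque equation fR = Iα (with α = a/R) gives f = kMa.
Eliminating f: Mg sinθ = (1+k)Ma, so a = g sinθ/(1+k) = 9.81 × sin14.1° / 2 ≈ 1.19 m/s².

a ≈ 1.19 m/s²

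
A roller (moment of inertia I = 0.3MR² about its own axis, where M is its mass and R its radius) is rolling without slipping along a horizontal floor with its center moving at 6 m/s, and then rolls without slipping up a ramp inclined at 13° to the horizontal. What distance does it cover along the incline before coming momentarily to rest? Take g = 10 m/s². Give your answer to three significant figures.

Here I = 0.3MR², so the shape factor k = I/(MR²) = 0.3.
The rolling condition ω = v/R makes the rotational term ½I(v/R)² = ½kMv², so KE_total = ½(1+k)Mv² = (13/20)Mv².
Setting this equal to Mgh gives the vertical rise h = (1+k)v₀²/(2g) = 1.3×6²/(2×10) = 2.34 m.
Along the incline, d = h/sinθ = 2.34/sin13° ≈ 10.4 m.

d ≈ 10.4 m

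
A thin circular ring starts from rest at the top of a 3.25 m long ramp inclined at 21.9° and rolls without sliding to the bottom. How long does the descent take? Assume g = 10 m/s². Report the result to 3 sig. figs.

With I = MR², the ratio k = I/(MR²) is 1.
Newton's second law down the slope: Mg sinθ − f = Ma. The torque equation fR = Iα (with α = a/R) gives f = kMa.
Hence a = g sinθ/(1+k) = 10×sin21.9°/2 = 1.865 m/s².
Starting from rest, L = ½at², so t = √(2L/a) = √(2×3.25/1.865) ≈ 1.87 s.

t ≈ 1.87 s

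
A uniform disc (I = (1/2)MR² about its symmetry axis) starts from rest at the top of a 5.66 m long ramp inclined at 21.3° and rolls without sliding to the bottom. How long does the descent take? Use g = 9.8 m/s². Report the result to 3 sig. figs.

t ≈ 2.18 s

The moment of inertia is (1/2)MR², giving k ≡ I/(MR²) = 0.5.
Newton's second law down the slope: Mg sinθ − f = Ma. The torque equation fR = Iα (with α = a/R) gives f = kMa.
Hence a = g sinθ/(1+k) = 9.8×sin21.3°/1.5 = 2.373 m/s².
Starting from rest, L = ½at², so t = √(2L/a) = √(2×5.66/2.373) ≈ 2.18 s.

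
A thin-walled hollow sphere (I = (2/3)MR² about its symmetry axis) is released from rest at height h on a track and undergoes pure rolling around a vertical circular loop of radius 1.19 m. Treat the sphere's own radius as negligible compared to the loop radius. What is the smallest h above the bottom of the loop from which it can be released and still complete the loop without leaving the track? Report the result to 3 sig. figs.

h_min ≈ 3.37 m

With I = (2/3)MR², the ratio k = I/(MR²) is 2/3.
At the top of the loop, the minimum-contact condition is Mg = Mv_top²/r, so v_top² = gr.
With ω = v/R, the kinetic energy at speed v is ½(1+k)Mv² = (5/6)Mv².
Energy conservation from release (height h) to the top (height 2r): Mgh = Mg(2r) + (5/6)M·gr.
Thus h_min = 2r + (1+k)r/2 = r(2 + 1.667/2) = 1.19 × 2.833 ≈ 3.37 m.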